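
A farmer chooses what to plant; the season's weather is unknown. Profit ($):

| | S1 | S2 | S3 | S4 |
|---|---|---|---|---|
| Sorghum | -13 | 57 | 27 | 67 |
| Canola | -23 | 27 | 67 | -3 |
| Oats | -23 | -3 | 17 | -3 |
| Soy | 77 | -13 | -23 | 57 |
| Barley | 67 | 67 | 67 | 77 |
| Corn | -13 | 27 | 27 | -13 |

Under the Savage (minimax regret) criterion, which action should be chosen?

Barley

Column bests: S1=77, S2=67, S3=67, S4=77.
Sorghum regrets: 90, 10, 40, 10 → max 90
Canola regrets: 100, 40, 0, 80 → max 100
Oats regrets: 100, 70, 50, 80 → max 100
Soy regrets: 0, 80, 90, 20 → max 90
Barley regrets: 10, 0, 0, 0 → max 10
Corn regrets: 90, 40, 40, 90 → max 90
Smallest max regret = 10 → Barley.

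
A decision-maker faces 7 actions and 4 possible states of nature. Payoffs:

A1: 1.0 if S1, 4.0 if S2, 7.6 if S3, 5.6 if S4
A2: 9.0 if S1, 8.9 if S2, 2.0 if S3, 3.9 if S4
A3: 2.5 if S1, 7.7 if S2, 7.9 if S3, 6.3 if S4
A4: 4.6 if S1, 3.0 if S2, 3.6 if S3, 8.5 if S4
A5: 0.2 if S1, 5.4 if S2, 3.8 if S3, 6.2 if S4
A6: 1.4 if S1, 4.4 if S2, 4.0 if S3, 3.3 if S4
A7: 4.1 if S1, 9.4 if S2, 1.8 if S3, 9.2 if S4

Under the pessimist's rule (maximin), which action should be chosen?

Row minima: A1=1.0, A2=2.0, A3=2.5, A4=3.0, A5=0.2, A6=1.4, A7=1.8
Best worst-case = 3.0 → A4.

A4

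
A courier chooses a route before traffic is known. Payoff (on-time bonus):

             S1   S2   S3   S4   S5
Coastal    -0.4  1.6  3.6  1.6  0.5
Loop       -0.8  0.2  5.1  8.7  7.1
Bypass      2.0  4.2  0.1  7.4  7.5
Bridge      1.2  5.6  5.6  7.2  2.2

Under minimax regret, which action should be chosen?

Column bests: S1=2.0, S2=5.6, S3=5.6, S4=8.7, S5=7.5.
Coastal regrets: 2.4, 4.0, 2.0, 7.1, 7.0 → max 7.1
Loop regrets: 2.8, 5.4, 0.5, 0.0, 0.4 → max 5.4
Bypass regrets: 0.0, 1.4, 5.5, 1.3, 0.0 → max 5.5
Bridge regrets: 0.8, 0.0, 0.0, 1.5, 5.3 → max 5.3
Smallest max regret = 5.3 → Bridge.

Bridge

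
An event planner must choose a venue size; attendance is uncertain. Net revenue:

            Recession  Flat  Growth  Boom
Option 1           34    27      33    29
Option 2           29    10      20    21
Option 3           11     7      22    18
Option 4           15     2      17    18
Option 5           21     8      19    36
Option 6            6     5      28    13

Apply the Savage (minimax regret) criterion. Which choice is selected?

Column bests: Recession=34, Flat=27, Growth=33, Boom=36.
Option 1 regrets: 0, 0, 0, 7 → max 7
Option 2 regrets: 5, 17, 13, 15 → max 17
Option 3 regrets: 23, 20, 11, 18 → max 23
Option 4 regrets: 19, 25, 16, 18 → max 25
Option 5 regrets: 13, 19, 14, 0 → max 19
Option 6 regrets: 28, 22, 5, 23 → max 28
Smallest max regret = 7 → Option 1.

Option 1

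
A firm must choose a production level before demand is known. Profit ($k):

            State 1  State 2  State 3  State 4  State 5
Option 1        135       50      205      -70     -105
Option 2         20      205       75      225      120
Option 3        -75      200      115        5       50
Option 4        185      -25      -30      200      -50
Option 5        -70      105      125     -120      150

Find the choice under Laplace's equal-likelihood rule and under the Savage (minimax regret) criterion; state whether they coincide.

Row averages: Option 1=43, Option 2=129, Option 3=59, Option 4=56, Option 5=38
Highest average = 129 → Option 2.
Column bests: State 1=185, State 2=205, State 3=205, State 4=225, State 5=150.
Option 1 regrets: 50, 155, 0, 295, 255 → max 295
Option 2 regrets: 165, 0, 130, 0, 30 → max 165
Option 3 regrets: 260, 5, 90, 220, 100 → max 260
Option 4 regrets: 0, 230, 235, 25, 200 → max 235
Option 5 regrets: 255, 100, 80, 345, 0 → max 345
Smallest max regret = 165 → Option 2.

laplace → Option 2; minimax regret → Option 2 (agree)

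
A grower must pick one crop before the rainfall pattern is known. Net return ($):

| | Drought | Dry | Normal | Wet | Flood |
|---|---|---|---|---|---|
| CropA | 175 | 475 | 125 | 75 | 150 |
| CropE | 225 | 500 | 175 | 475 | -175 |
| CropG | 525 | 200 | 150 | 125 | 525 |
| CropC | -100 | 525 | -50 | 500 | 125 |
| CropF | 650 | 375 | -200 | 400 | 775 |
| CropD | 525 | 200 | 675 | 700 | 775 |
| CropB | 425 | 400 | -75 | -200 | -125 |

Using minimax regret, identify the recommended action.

CropD

Column bests: Drought=650, Dry=525, Normal=675, Wet=700, Flood=775.
CropA regrets: 475, 50, 550, 625, 625 → max 625
CropE regrets: 425, 25, 500, 225, 950 → max 950
CropG regrets: 125, 325, 525, 575, 250 → max 575
CropC regrets: 750, 0, 725, 200, 650 → max 750
CropF regrets: 0, 150, 875, 300, 0 → max 875
CropD regrets: 125, 325, 0, 0, 0 → max 325
CropB regrets: 225, 125, 750, 900, 900 → max 900
Smallest max regret = 325 → CropD.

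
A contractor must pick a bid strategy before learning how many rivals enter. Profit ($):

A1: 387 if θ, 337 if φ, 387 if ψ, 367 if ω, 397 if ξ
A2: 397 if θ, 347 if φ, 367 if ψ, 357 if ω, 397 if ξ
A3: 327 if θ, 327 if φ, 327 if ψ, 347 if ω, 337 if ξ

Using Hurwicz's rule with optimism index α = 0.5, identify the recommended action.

A1: 0.5·397 + 0.5·337 = 367
A2: 0.5·397 + 0.5·347 = 372
A3: 0.5·347 + 0.5·327 = 337
Highest Hurwicz score = 372 → A2.

A2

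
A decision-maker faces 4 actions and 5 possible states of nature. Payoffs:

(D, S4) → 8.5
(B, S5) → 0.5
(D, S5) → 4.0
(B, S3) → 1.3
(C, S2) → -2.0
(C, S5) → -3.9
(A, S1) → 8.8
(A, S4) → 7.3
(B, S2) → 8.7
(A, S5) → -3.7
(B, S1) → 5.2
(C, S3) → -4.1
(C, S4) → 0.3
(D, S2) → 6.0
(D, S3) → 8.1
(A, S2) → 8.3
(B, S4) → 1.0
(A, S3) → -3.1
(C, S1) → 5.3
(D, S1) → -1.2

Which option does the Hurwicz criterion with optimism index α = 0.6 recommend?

B

A: 0.6·8.8 + 0.4·(-3.7) = 3.8
B: 0.6·8.7 + 0.4·0.5 = 5.42
C: 0.6·5.3 + 0.4·(-4.1) = 1.54
D: 0.6·8.5 + 0.4·(-1.2) = 4.62
Highest Hurwicz score = 5.42 → B.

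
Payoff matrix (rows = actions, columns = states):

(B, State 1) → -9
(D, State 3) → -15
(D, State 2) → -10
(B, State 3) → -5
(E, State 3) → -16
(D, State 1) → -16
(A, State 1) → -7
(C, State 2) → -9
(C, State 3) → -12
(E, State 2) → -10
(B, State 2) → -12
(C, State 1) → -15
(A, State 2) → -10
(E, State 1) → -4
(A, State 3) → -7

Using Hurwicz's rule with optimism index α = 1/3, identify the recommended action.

A: 1/3·(-7) + 2/3·(-10) = -9
B: 1/3·(-5) + 2/3·(-12) = -29/3
C: 1/3·(-9) + 2/3·(-15) = -13
D: 1/3·(-10) + 2/3·(-16) = -14
E: 1/3·(-4) + 2/3·(-16) = -12
Highest Hurwicz score = -9 → A.

A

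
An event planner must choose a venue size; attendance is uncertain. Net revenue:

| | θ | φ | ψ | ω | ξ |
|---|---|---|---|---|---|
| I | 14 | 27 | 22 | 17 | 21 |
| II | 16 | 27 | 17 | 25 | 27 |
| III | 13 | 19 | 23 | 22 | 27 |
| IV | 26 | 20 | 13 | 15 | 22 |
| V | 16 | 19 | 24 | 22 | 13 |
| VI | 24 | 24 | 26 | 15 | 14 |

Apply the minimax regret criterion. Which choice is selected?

II

Column bests: θ=26, φ=27, ψ=26, ω=25, ξ=27.
I regrets: 12, 0, 4, 8, 6 → max 12
II regrets: 10, 0, 9, 0, 0 → max 10
III regrets: 13, 8, 3, 3, 0 → max 13
IV regrets: 0, 7, 13, 10, 5 → max 13
V regrets: 10, 8, 2, 3, 14 → max 14
VI regrets: 2, 3, 0, 10, 13 → max 13
Smallest max regret = 10 → II.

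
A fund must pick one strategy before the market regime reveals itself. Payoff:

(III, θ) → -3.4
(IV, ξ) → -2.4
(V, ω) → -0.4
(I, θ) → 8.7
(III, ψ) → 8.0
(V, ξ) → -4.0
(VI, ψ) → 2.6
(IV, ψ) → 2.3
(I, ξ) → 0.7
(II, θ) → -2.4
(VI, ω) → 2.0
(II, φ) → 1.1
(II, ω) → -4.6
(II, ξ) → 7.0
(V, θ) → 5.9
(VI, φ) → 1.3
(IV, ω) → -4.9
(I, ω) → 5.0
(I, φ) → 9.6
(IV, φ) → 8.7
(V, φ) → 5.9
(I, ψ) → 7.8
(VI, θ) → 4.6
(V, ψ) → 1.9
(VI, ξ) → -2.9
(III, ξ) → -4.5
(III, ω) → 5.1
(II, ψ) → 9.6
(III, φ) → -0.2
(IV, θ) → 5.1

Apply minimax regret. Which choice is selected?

Column bests: θ=8.7, φ=9.6, ψ=9.6, ω=5.1, ξ=7.0.
I regrets: 0.0, 0.0, 1.8, 0.1, 6.3 → max 6.3
II regrets: 11.1, 8.5, 0.0, 9.7, 0.0 → max 11.1
III regrets: 12.1, 9.8, 1.6, 0.0, 11.5 → max 12.1
IV regrets: 3.6, 0.9, 7.3, 10.0, 9.4 → max 10.0
V regrets: 2.8, 3.7, 7.7, 5.5, 11.0 → max 11.0
VI regrets: 4.1, 8.3, 7.0, 3.1, 9.9 → max 9.9
Smallest max regret = 6.3 → I.

I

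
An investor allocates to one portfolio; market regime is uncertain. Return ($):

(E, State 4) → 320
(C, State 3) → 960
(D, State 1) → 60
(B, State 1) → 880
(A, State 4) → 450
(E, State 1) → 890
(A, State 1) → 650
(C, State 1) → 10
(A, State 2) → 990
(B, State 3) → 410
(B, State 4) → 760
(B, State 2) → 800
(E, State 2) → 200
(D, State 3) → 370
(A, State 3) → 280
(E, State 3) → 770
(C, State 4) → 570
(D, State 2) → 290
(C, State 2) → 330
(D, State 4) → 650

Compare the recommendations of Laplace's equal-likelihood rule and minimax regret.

laplace → B; minimax regret → B (agree)

Row averages: A=592.5, B=712.5, C=467.5, D=342.5, E=545
Highest average = 712.5 → B.
Column bests: State 1=890, State 2=990, State 3=960, State 4=760.
A regrets: 240, 0, 680, 310 → max 680
B regrets: 10, 190, 550, 0 → max 550
C regrets: 880, 660, 0, 190 → max 880
D regrets: 830, 700, 590, 110 → max 830
E regrets: 0, 790, 190, 440 → max 790
Smallest max regret = 550 → B.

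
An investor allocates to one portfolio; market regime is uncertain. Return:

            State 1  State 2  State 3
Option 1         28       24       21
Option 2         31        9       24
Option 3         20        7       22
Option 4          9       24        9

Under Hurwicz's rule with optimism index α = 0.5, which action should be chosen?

Option 1: 0.5·28 + 0.5·21 = 24.5
Option 2: 0.5·31 + 0.5·9 = 20
Option 3: 0.5·22 + 0.5·7 = 14.5
Option 4: 0.5·24 + 0.5·9 = 16.5
Highest Hurwicz score = 24.5 → Option 1.

Option 1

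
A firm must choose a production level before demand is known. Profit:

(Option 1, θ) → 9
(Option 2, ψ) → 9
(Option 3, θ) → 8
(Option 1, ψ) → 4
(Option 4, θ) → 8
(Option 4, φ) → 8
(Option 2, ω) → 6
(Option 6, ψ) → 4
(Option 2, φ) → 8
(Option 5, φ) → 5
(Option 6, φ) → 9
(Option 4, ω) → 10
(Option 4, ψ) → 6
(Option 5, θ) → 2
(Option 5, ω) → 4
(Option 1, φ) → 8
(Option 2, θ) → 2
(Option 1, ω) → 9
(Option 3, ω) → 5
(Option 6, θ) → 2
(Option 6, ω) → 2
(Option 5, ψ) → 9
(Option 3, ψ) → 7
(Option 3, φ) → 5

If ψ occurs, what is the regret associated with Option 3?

Best payoff under ψ is 9.
Regret = 9 − 7 = 2.

2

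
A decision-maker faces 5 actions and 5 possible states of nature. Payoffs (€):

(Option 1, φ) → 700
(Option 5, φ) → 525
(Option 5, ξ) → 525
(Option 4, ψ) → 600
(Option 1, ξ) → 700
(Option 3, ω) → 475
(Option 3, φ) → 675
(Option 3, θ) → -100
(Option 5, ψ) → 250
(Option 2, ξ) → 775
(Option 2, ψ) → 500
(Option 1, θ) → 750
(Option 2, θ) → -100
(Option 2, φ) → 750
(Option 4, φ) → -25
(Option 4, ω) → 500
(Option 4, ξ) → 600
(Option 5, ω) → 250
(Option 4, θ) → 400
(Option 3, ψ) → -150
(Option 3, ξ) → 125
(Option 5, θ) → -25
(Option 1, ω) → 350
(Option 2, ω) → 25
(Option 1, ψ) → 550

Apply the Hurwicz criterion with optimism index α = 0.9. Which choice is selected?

Option 1: 0.9·750 + 0.1·350 = 710
Option 2: 0.9·775 + 0.1·(-100) = 687.5
Option 3: 0.9·675 + 0.1·(-150) = 592.5
Option 4: 0.9·600 + 0.1·(-25) = 537.5
Option 5: 0.9·525 + 0.1·(-25) = 470
Highest Hurwicz score = 710 → Option 1.

Option 1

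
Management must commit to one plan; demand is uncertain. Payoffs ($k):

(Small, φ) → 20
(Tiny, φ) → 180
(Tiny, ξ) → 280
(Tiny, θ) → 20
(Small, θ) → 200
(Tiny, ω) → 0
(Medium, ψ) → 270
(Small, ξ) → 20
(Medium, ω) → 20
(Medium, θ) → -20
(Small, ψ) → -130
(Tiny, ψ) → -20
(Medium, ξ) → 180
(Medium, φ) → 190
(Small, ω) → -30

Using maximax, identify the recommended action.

Tiny

Row maxima: Tiny=280, Small=200, Medium=270
Best best-case = 280 → Tiny.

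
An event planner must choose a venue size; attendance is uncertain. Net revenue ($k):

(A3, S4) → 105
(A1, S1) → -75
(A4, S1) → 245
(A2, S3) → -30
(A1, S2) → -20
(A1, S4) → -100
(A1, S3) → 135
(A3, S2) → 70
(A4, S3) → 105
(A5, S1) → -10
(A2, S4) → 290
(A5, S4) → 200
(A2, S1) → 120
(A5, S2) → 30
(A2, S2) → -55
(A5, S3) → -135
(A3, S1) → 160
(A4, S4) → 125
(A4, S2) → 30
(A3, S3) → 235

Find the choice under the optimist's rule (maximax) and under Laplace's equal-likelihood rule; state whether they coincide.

maximax → A2; laplace → A3 (disagree)

Row maxima: A1=135, A2=290, A3=235, A4=245, A5=200
Best best-case = 290 → A2.
Row averages: A1=-15, A2=81.25, A3=142.5, A4=126.25, A5=21.25
Highest average = 142.5 → A3.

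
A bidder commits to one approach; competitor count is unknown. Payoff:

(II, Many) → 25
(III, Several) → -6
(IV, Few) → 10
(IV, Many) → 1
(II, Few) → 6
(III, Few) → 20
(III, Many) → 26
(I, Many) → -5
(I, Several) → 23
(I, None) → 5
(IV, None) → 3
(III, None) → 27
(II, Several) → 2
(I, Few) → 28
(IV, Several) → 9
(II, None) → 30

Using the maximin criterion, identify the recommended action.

Row minima: I=-5, II=2, III=-6, IV=1
Best worst-case = 2 → II.

II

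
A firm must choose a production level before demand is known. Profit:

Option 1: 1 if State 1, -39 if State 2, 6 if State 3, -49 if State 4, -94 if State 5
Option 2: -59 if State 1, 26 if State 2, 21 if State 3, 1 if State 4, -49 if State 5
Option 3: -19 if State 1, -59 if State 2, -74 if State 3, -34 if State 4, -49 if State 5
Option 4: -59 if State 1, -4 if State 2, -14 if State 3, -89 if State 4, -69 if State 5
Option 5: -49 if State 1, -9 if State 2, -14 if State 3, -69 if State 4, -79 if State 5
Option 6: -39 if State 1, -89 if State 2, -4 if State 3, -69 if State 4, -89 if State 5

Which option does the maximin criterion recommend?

Row minima: Option 1=-94, Option 2=-59, Option 3=-74, Option 4=-89, Option 5=-79, Option 6=-89
Best worst-case = -59 → Option 2.

Option 2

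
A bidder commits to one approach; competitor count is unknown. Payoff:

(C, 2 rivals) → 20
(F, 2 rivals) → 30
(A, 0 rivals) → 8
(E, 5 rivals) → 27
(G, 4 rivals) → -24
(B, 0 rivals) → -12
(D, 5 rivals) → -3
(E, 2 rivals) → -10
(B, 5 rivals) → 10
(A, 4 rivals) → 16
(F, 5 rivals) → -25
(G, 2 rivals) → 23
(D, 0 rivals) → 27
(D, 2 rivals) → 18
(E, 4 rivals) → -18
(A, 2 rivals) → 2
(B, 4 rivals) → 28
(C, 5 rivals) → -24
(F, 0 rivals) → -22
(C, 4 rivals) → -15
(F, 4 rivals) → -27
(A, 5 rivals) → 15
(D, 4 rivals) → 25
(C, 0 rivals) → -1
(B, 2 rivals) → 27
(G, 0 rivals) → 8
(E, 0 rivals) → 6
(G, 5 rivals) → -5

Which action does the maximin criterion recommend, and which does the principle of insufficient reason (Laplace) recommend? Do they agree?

Row minima: A=2, B=-12, C=-24, D=-3, E=-18, F=-27, G=-24
Best worst-case = 2 → A.
Row averages: A=10.25, B=13.25, C=-5, D=16.75, E=1.25, F=-11, G=0.5
Highest average = 16.75 → D.

maximin → A; laplace → D (disagree)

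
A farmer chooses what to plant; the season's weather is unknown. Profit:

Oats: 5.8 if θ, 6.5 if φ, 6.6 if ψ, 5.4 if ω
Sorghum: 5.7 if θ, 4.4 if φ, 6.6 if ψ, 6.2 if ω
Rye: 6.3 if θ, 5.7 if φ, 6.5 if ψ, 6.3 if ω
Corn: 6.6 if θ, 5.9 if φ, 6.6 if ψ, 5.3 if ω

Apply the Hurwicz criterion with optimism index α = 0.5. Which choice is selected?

Rye

Oats: 0.5·6.6 + 0.5·5.4 = 6
Sorghum: 0.5·6.6 + 0.5·4.4 = 5.5
Rye: 0.5·6.5 + 0.5·5.7 = 6.1
Corn: 0.5·6.6 + 0.5·5.3 = 5.95
Highest Hurwicz score = 6.1 → Rye.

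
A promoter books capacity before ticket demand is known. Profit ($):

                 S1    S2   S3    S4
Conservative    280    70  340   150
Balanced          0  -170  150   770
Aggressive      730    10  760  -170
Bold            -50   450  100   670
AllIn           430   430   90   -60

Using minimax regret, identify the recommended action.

Column bests: S1=730, S2=450, S3=760, S4=770.
Conservative regrets: 450, 380, 420, 620 → max 620
Balanced regrets: 730, 620, 610, 0 → max 730
Aggressive regrets: 0, 440, 0, 940 → max 940
Bold regrets: 780, 0, 660, 100 → max 780
AllIn regrets: 300, 20, 670, 830 → max 830
Smallest max regret = 620 → Conservative.

Conservative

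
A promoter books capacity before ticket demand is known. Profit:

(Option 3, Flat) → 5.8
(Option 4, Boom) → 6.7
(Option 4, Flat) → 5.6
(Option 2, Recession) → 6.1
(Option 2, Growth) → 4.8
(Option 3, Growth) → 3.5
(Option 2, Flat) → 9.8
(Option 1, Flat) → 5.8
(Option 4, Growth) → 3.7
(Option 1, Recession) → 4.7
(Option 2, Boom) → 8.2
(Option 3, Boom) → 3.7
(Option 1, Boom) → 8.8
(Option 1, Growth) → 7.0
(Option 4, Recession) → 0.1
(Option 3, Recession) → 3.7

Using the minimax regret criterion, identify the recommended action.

Column bests: Recession=6.1, Flat=9.8, Growth=7.0, Boom=8.8.
Option 1 regrets: 1.4, 4.0, 0.0, 0.0 → max 4.0
Option 2 regrets: 0.0, 0.0, 2.2, 0.6 → max 2.2
Option 3 regrets: 2.4, 4.0, 3.5, 5.1 → max 5.1
Option 4 regrets: 6.0, 4.2, 3.3, 2.1 → max 6.0
Smallest max regret = 2.2 → Option 2.

Option 2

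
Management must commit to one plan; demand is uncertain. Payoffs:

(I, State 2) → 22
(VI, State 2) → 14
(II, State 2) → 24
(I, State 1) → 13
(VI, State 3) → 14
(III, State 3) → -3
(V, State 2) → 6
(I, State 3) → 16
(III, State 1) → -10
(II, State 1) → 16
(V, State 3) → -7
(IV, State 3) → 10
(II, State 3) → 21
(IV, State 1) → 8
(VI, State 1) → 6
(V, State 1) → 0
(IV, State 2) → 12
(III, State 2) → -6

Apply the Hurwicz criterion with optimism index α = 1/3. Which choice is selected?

II

I: 1/3·22 + 2/3·13 = 16
II: 1/3·24 + 2/3·16 = 56/3
III: 1/3·(-3) + 2/3·(-10) = -23/3
IV: 1/3·12 + 2/3·8 = 28/3
V: 1/3·6 + 2/3·(-7) = -8/3
VI: 1/3·14 + 2/3·6 = 26/3
Highest Hurwicz score = 56/3 → II.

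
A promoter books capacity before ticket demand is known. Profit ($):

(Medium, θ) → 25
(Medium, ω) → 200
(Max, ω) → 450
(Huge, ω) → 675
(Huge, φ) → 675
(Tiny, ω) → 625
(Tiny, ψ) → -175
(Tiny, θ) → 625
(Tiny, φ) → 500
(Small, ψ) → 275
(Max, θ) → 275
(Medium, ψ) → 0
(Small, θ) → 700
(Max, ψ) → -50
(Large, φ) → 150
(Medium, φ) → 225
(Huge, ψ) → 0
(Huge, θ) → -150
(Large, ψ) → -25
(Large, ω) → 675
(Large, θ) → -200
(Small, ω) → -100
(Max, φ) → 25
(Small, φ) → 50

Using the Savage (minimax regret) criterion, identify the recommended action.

Tiny

Column bests: θ=700, φ=675, ψ=275, ω=675.
Tiny regrets: 75, 175, 450, 50 → max 450
Small regrets: 0, 625, 0, 775 → max 775
Medium regrets: 675, 450, 275, 475 → max 675
Large regrets: 900, 525, 300, 0 → max 900
Huge regrets: 850, 0, 275, 0 → max 850
Max regrets: 425, 650, 325, 225 → max 650
Smallest max regret = 450 → Tiny.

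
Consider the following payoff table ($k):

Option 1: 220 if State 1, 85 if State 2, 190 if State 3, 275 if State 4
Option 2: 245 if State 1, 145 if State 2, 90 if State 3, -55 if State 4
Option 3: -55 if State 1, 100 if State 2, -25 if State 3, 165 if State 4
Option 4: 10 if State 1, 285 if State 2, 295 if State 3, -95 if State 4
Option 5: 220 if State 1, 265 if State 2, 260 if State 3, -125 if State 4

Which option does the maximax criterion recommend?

Row maxima: Option 1=275, Option 2=245, Option 3=165, Option 4=295, Option 5=265
Best best-case = 295 → Option 4.

Option 4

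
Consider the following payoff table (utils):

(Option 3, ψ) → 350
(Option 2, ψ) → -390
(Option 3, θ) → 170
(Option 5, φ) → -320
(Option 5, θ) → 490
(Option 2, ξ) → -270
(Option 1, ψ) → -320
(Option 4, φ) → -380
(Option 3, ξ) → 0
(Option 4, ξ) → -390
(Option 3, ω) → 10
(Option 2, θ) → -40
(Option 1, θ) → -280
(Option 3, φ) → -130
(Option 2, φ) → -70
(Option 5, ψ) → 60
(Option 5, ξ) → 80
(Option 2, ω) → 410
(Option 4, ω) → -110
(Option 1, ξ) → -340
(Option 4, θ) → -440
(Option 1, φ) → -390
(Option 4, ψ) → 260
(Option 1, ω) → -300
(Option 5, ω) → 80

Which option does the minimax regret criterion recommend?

Option 5

Column bests: θ=490, φ=-70, ψ=350, ω=410, ξ=80.
Option 1 regrets: 770, 320, 670, 710, 420 → max 770
Option 2 regrets: 530, 0, 740, 0, 350 → max 740
Option 3 regrets: 320, 60, 0, 400, 80 → max 400
Option 4 regrets: 930, 310, 90, 520, 470 → max 930
Option 5 regrets: 0, 250, 290, 330, 0 → max 330
Smallest max regret = 330 → Option 5.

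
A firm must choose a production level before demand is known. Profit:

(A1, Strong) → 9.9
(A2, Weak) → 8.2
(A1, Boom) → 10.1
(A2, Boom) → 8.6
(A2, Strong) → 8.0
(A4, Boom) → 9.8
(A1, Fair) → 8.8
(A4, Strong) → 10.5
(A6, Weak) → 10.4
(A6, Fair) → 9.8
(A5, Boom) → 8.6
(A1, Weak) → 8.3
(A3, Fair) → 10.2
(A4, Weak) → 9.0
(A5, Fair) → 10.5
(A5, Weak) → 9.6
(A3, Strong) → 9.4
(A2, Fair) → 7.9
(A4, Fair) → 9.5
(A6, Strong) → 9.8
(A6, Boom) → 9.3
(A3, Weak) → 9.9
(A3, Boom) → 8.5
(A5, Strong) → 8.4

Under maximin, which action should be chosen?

Row minima: A1=8.3, A2=7.9, A3=8.5, A4=9.0, A5=8.4, A6=9.3
Best worst-case = 9.3 → A6.

A6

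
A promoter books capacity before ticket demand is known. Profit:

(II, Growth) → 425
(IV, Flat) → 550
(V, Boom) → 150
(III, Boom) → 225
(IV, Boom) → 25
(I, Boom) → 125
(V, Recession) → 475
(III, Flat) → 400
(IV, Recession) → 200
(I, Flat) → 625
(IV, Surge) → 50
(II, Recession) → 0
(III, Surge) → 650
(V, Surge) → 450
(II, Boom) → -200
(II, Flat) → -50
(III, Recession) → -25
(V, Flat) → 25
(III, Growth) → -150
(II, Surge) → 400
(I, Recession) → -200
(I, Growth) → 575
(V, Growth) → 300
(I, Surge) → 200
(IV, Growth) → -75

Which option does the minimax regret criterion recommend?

Column bests: Recession=475, Flat=625, Growth=575, Boom=225, Surge=650.
I regrets: 675, 0, 0, 100, 450 → max 675
II regrets: 475, 675, 150, 425, 250 → max 675
III regrets: 500, 225, 725, 0, 0 → max 725
IV regrets: 275, 75, 650, 200, 600 → max 650
V regrets: 0, 600, 275, 75, 200 → max 600
Smallest max regret = 600 → V.

V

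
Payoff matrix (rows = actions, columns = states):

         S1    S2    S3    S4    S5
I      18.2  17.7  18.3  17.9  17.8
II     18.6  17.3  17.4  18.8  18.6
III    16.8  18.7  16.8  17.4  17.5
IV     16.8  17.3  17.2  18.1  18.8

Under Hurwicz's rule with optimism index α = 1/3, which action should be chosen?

I

I: 1/3·18.3 + 2/3·17.7 = 17.9
II: 1/3·18.8 + 2/3·17.3 = 17.8
III: 1/3·18.7 + 2/3·16.8 = 523/30
IV: 1/3·18.8 + 2/3·16.8 = 262/15
Highest Hurwicz score = 17.9 → I.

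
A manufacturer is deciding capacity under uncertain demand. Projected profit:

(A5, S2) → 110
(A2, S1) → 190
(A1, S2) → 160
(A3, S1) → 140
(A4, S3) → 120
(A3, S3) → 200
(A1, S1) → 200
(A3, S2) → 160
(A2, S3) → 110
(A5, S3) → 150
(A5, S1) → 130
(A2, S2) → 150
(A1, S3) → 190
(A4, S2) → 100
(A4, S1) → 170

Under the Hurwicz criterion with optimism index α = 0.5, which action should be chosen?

A1: 0.5·200 + 0.5·160 = 180
A2: 0.5·190 + 0.5·110 = 150
A3: 0.5·200 + 0.5·140 = 170
A4: 0.5·170 + 0.5·100 = 135
A5: 0.5·150 + 0.5·110 = 130
Highest Hurwicz score = 180 → A1.

A1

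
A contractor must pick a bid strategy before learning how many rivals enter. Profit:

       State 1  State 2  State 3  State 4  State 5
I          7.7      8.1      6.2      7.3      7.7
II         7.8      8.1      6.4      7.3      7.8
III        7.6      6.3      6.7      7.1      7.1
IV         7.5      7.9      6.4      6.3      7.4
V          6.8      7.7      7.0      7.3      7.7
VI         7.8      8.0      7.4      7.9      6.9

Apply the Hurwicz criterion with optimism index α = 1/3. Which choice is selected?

I: 1/3·8.1 + 2/3·6.2 = 41/6
II: 1/3·8.1 + 2/3·6.4 = 209/30
III: 1/3·7.6 + 2/3·6.3 = 101/15
IV: 1/3·7.9 + 2/3·6.3 = 41/6
V: 1/3·7.7 + 2/3·6.8 = 7.1
VI: 1/3·8.0 + 2/3·6.9 = 109/15
Highest Hurwicz score = 109/15 → VI.

VI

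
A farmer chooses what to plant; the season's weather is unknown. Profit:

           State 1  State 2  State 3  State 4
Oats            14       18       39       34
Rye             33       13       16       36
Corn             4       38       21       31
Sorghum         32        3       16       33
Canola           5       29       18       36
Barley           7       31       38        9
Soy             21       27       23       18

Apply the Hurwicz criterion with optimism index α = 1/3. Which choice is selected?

Oats: 1/3·39 + 2/3·14 = 67/3
Rye: 1/3·36 + 2/3·13 = 62/3
Corn: 1/3·38 + 2/3·4 = 46/3
Sorghum: 1/3·33 + 2/3·3 = 13
Canola: 1/3·36 + 2/3·5 = 46/3
Barley: 1/3·38 + 2/3·7 = 52/3
Soy: 1/3·27 + 2/3·18 = 21
Highest Hurwicz score = 67/3 → Oats.

Oats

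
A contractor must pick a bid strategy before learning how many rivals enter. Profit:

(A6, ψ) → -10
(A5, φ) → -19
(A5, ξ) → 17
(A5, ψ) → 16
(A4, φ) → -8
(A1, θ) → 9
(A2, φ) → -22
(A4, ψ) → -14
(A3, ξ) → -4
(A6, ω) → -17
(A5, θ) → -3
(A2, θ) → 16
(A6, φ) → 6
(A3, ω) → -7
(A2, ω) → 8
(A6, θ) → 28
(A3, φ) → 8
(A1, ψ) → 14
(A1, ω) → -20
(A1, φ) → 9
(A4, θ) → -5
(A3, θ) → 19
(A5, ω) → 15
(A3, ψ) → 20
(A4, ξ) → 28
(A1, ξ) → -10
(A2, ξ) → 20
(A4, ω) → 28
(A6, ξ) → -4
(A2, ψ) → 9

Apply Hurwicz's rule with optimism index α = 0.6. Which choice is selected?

A4

A1: 0.6·14 + 0.4·(-20) = 0.4
A2: 0.6·20 + 0.4·(-22) = 3.2
A3: 0.6·20 + 0.4·(-7) = 9.2
A4: 0.6·28 + 0.4·(-14) = 11.2
A5: 0.6·17 + 0.4·(-19) = 2.6
A6: 0.6·28 + 0.4·(-17) = 10
Highest Hurwicz score = 11.2 → A4.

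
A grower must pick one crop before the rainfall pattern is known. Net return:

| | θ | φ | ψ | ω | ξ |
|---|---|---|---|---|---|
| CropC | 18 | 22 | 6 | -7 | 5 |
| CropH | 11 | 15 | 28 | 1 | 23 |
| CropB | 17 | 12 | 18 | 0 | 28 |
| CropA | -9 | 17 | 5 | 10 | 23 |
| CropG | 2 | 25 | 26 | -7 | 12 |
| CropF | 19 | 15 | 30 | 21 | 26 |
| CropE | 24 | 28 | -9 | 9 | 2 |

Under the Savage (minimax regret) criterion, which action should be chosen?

CropF

Column bests: θ=24, φ=28, ψ=30, ω=21, ξ=28.
CropC regrets: 6, 6, 24, 28, 23 → max 28
CropH regrets: 13, 13, 2, 20, 5 → max 20
CropB regrets: 7, 16, 12, 21, 0 → max 21
CropA regrets: 33, 11, 25, 11, 5 → max 33
CropG regrets: 22, 3, 4, 28, 16 → max 28
CropF regrets: 5, 13, 0, 0, 2 → max 13
CropE regrets: 0, 0, 39, 12, 26 → max 39
Smallest max regret = 13 → CropF.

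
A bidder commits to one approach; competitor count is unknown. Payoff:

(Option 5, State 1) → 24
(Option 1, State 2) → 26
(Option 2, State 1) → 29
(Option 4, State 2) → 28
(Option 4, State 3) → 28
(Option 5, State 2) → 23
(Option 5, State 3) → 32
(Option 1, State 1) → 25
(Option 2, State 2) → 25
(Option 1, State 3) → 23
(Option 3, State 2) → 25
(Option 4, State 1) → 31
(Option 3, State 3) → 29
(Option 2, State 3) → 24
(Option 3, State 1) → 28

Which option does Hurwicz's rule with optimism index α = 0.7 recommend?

Option 4

Option 1: 0.7·26 + 0.3·23 = 25.1
Option 2: 0.7·29 + 0.3·24 = 27.5
Option 3: 0.7·29 + 0.3·25 = 27.8
Option 4: 0.7·31 + 0.3·28 = 30.1
Option 5: 0.7·32 + 0.3·23 = 29.3
Highest Hurwicz score = 30.1 → Option 4.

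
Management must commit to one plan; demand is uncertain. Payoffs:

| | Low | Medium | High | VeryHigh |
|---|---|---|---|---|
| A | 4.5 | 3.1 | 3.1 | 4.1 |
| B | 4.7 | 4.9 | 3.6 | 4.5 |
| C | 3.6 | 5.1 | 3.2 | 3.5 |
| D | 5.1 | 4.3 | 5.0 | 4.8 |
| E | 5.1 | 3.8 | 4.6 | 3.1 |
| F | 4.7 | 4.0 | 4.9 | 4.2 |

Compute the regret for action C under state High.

1.8

Best payoff under High is 5.0.
Regret = 5.0 − 3.2 = 1.8.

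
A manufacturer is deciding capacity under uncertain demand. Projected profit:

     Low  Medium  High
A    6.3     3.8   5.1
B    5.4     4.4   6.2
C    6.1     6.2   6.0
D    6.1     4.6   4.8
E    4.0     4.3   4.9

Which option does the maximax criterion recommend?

A

Row maxima: A=6.3, B=6.2, C=6.2, D=6.1, E=4.9
Best best-case = 6.3 → A.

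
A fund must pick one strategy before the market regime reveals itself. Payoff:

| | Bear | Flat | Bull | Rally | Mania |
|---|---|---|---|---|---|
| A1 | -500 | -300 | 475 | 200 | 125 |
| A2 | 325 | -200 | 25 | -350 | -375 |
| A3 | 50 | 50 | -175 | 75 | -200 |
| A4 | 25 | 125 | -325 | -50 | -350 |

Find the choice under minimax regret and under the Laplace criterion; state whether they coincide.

Column bests: Bear=325, Flat=125, Bull=475, Rally=200, Mania=125.
A1 regrets: 825, 425, 0, 0, 0 → max 825
A2 regrets: 0, 325, 450, 550, 500 → max 550
A3 regrets: 275, 75, 650, 125, 325 → max 650
A4 regrets: 300, 0, 800, 250, 475 → max 800
Smallest max regret = 550 → A2.
Row averages: A1=0, A2=-115, A3=-40, A4=-115
Highest average = 0 → A1.

minimax regret → A2; laplace → A1 (disagree)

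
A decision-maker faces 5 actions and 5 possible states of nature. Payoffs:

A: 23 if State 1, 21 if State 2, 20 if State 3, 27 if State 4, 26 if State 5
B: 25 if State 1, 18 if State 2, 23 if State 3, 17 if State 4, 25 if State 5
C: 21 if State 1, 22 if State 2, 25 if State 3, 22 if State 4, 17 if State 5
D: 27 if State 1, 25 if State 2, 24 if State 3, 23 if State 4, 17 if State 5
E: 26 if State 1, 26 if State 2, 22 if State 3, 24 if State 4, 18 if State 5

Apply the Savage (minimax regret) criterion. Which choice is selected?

Column bests: State 1=27, State 2=26, State 3=25, State 4=27, State 5=26.
A regrets: 4, 5, 5, 0, 0 → max 5
B regrets: 2, 8, 2, 10, 1 → max 10
C regrets: 6, 4, 0, 5, 9 → max 9
D regrets: 0, 1, 1, 4, 9 → max 9
E regrets: 1, 0, 3, 3, 8 → max 8
Smallest max regret = 5 → A.

A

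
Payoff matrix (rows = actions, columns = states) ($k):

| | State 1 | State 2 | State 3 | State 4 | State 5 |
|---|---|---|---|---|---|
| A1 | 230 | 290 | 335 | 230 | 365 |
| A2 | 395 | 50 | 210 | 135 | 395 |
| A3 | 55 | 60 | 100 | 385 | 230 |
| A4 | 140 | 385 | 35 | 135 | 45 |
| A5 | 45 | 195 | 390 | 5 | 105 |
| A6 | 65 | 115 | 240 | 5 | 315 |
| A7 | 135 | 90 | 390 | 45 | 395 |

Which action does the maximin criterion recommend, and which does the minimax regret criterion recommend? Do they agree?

maximin → A1; minimax regret → A1 (agree)

Row minima: A1=230, A2=50, A3=55, A4=35, A5=5, A6=5, A7=45
Best worst-case = 230 → A1.
Column bests: State 1=395, State 2=385, State 3=390, State 4=385, State 5=395.
A1 regrets: 165, 95, 55, 155, 30 → max 165
A2 regrets: 0, 335, 180, 250, 0 → max 335
A3 regrets: 340, 325, 290, 0, 165 → max 340
A4 regrets: 255, 0, 355, 250, 350 → max 355
A5 regrets: 350, 190, 0, 380, 290 → max 380
A6 regrets: 330, 270, 150, 380, 80 → max 380
A7 regrets: 260, 295, 0, 340, 0 → max 340
Smallest max regret = 165 → A1.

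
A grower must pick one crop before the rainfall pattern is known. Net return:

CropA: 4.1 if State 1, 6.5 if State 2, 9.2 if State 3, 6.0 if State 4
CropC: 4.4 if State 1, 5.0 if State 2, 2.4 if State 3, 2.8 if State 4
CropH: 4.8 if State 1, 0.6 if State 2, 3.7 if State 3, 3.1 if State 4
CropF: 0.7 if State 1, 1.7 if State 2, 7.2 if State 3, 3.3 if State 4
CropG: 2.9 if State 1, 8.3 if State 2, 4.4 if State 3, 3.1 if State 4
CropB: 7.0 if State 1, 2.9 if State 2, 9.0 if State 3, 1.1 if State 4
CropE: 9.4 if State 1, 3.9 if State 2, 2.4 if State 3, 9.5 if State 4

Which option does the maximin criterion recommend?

CropA

Row minima: CropA=4.1, CropC=2.4, CropH=0.6, CropF=0.7, CropG=2.9, CropB=1.1, CropE=2.4
Best worst-case = 4.1 → CropA.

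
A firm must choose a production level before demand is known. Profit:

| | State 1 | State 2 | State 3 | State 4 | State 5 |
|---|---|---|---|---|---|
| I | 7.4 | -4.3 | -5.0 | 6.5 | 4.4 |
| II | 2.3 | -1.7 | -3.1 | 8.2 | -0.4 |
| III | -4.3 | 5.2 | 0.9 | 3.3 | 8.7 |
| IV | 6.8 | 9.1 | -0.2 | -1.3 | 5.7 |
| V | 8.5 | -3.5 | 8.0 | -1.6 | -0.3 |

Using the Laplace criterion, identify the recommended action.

IV

Row averages: I=1.8, II=1.06, III=2.76, IV=4.02, V=2.22
Highest average = 4.02 → IV.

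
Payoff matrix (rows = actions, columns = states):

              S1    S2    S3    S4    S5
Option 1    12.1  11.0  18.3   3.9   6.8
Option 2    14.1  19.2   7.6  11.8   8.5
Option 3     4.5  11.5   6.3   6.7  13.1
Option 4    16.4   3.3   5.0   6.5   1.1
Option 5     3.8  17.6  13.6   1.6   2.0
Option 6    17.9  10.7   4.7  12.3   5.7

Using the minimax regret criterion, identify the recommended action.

Column bests: S1=17.9, S2=19.2, S3=18.3, S4=12.3, S5=13.1.
Option 1 regrets: 5.8, 8.2, 0.0, 8.4, 6.3 → max 8.4
Option 2 regrets: 3.8, 0.0, 10.7, 0.5, 4.6 → max 10.7
Option 3 regrets: 13.4, 7.7, 12.0, 5.6, 0.0 → max 13.4
Option 4 regrets: 1.5, 15.9, 13.3, 5.8, 12.0 → max 15.9
Option 5 regrets: 14.1, 1.6, 4.7, 10.7, 11.1 → max 14.1
Option 6 regrets: 0.0, 8.5, 13.6, 0.0, 7.4 → max 13.6
Smallest max regret = 8.4 → Option 1.

Option 1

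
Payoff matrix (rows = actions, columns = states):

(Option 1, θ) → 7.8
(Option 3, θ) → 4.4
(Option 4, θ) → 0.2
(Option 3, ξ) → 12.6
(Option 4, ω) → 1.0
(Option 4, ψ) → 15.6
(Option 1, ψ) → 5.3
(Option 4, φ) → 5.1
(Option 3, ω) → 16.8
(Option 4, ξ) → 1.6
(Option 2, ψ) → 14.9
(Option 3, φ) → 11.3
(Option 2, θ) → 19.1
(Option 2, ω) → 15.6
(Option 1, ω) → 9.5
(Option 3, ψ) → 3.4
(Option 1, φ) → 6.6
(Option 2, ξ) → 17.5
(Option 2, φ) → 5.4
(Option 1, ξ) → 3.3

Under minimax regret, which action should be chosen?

Column bests: θ=19.1, φ=11.3, ψ=15.6, ω=16.8, ξ=17.5.
Option 1 regrets: 11.3, 4.7, 10.3, 7.3, 14.2 → max 14.2
Option 2 regrets: 0.0, 5.9, 0.7, 1.2, 0.0 → max 5.9
Option 3 regrets: 14.7, 0.0, 12.2, 0.0, 4.9 → max 14.7
Option 4 regrets: 18.9, 6.2, 0.0, 15.8, 15.9 → max 18.9
Smallest max regret = 5.9 → Option 2.

Option 2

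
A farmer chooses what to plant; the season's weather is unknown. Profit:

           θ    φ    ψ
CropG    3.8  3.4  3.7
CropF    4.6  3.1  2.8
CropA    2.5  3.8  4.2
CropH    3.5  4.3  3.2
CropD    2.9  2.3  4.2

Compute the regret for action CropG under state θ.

Best payoff under θ is 4.6.
Regret = 4.6 − 3.8 = 0.8.

0.8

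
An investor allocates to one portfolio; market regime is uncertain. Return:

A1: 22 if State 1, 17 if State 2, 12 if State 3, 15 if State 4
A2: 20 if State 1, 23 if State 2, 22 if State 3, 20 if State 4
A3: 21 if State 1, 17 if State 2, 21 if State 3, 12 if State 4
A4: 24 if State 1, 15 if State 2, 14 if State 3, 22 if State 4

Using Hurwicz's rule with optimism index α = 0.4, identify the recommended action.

A2

A1: 0.4·22 + 0.6·12 = 16
A2: 0.4·23 + 0.6·20 = 21.2
A3: 0.4·21 + 0.6·12 = 15.6
A4: 0.4·24 + 0.6·14 = 18
Highest Hurwicz score = 21.2 → A2.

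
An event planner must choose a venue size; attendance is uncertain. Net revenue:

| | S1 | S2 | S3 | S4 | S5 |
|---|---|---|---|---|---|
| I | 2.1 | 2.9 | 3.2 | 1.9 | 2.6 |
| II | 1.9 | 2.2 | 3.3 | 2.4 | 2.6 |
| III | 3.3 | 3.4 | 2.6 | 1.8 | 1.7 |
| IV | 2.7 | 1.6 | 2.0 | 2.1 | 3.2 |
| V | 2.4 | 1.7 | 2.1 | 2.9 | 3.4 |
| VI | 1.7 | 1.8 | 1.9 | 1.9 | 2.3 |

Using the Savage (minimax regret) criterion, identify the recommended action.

Column bests: S1=3.3, S2=3.4, S3=3.3, S4=2.9, S5=3.4.
I regrets: 1.2, 0.5, 0.1, 1.0, 0.8 → max 1.2
II regrets: 1.4, 1.2, 0.0, 0.5, 0.8 → max 1.4
III regrets: 0.0, 0.0, 0.7, 1.1, 1.7 → max 1.7
IV regrets: 0.6, 1.8, 1.3, 0.8, 0.2 → max 1.8
V regrets: 0.9, 1.7, 1.2, 0.0, 0.0 → max 1.7
VI regrets: 1.6, 1.6, 1.4, 1.0, 1.1 → max 1.6
Smallest max regret = 1.2 → I.

I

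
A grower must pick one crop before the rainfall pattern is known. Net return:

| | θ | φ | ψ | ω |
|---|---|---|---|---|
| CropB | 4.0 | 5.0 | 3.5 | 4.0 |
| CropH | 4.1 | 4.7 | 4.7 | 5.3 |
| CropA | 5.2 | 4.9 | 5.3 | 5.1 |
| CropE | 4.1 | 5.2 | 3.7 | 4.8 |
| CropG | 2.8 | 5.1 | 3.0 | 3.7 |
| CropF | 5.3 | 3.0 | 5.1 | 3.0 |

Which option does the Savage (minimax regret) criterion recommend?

Column bests: θ=5.3, φ=5.2, ψ=5.3, ω=5.3.
CropB regrets: 1.3, 0.2, 1.8, 1.3 → max 1.8
CropH regrets: 1.2, 0.5, 0.6, 0.0 → max 1.2
CropA regrets: 0.1, 0.3, 0.0, 0.2 → max 0.3
CropE regrets: 1.2, 0.0, 1.6, 0.5 → max 1.6
CropG regrets: 2.5, 0.1, 2.3, 1.6 → max 2.5
CropF regrets: 0.0, 2.2, 0.2, 2.3 → max 2.3
Smallest max regret = 0.3 → CropA.

CropA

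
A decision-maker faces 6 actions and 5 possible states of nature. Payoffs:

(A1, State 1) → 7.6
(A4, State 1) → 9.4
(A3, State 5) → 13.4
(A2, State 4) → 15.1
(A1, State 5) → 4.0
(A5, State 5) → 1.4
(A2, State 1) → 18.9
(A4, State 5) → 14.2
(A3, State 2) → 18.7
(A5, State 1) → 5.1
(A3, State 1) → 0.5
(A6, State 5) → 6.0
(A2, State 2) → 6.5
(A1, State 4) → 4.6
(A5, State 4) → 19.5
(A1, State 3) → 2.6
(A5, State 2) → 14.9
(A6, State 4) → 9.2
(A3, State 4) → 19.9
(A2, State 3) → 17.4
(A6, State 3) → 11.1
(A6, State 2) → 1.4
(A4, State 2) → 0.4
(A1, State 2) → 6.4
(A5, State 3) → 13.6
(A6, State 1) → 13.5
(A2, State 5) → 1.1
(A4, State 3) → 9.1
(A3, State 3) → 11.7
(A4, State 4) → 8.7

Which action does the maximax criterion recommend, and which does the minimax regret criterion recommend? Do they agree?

maximax → A3; minimax regret → A2 (disagree)

Row maxima: A1=7.6, A2=18.9, A3=19.9, A4=14.2, A5=19.5, A6=13.5
Best best-case = 19.9 → A3.
Column bests: State 1=18.9, State 2=18.7, State 3=17.4, State 4=19.9, State 5=14.2.
A1 regrets: 11.3, 12.3, 14.8, 15.3, 10.2 → max 15.3
A2 regrets: 0.0, 12.2, 0.0, 4.8, 13.1 → max 13.1
A3 regrets: 18.4, 0.0, 5.7, 0.0, 0.8 → max 18.4
A4 regrets: 9.5, 18.3, 8.3, 11.2, 0.0 → max 18.3
A5 regrets: 13.8, 3.8, 3.8, 0.4, 12.8 → max 13.8
A6 regrets: 5.4, 17.3, 6.3, 10.7, 8.2 → max 17.3
Smallest max regret = 13.1 → A2.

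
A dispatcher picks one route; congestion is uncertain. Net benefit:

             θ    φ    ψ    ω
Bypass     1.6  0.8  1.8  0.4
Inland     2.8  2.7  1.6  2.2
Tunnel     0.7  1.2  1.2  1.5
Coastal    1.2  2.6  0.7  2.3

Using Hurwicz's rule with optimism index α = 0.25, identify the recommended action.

Bypass: 0.25·1.8 + 0.75·0.4 = 0.75
Inland: 0.25·2.8 + 0.75·1.6 = 1.9
Tunnel: 0.25·1.5 + 0.75·0.7 = 0.9
Coastal: 0.25·2.6 + 0.75·0.7 = 1.175
Highest Hurwicz score = 1.9 → Inland.

Inland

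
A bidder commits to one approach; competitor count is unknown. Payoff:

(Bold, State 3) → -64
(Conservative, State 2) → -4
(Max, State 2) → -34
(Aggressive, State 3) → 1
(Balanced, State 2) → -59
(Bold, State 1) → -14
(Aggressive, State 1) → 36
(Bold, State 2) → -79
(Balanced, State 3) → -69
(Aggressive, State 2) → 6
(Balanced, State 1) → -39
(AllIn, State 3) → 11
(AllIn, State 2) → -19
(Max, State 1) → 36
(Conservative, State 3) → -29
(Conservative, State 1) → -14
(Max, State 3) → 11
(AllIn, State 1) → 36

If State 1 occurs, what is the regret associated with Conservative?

50

Best payoff under State 1 is 36.
Regret = 36 − (-14) = 50.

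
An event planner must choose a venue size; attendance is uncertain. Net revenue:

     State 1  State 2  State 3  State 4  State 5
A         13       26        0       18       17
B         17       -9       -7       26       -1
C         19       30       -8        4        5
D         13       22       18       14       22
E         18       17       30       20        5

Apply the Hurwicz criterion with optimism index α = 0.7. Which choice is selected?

A: 0.7·26 + 0.3·0 = 18.2
B: 0.7·26 + 0.3·(-9) = 15.5
C: 0.7·30 + 0.3·(-8) = 18.6
D: 0.7·22 + 0.3·13 = 19.3
E: 0.7·30 + 0.3·5 = 22.5
Highest Hurwicz score = 22.5 → E.

E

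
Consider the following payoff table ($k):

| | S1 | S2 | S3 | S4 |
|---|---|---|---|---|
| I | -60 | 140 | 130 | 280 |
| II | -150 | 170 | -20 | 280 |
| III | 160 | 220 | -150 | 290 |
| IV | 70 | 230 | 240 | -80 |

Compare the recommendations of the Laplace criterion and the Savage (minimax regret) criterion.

laplace → III; minimax regret → I (disagree)

Row averages: I=122.5, II=70, III=130, IV=115
Highest average = 130 → III.
Column bests: S1=160, S2=230, S3=240, S4=290.
I regrets: 220, 90, 110, 10 → max 220
II regrets: 310, 60, 260, 10 → max 310
III regrets: 0, 10, 390, 0 → max 390
IV regrets: 90, 0, 0, 370 → max 370
Smallest max regret = 220 → I.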